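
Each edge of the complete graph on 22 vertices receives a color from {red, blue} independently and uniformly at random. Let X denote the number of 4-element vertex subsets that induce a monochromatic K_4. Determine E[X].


Let X = Σ_S X_S over the C(22, 4) = 7315 subsets S of size 4, where X_S = 1 if the K_4 on S is monochromatic.
For a fixed S, the K_4 on S has C(4, 2) = 6 edges. P[all 6 edges red] = (1/2)^6, and likewise for blue, so P[monochromatic] = 2·(1/2)^6 = 2^{1 − 6} = 1/32.
Summing: E[X] = C(22, 4) · 2^{1 − 6} = 7315 · 1/32 = 7315/32.
Numerically: E[X] ≈ 228.594.

E[X] = C(22,4)·2^(1−C(4,2)) = 7315/32 ≈ 228.594.


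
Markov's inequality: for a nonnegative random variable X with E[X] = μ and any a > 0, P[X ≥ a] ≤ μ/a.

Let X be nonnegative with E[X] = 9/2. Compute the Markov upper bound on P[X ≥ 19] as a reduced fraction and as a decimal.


μ = E[X] = 9/2, a = 19.
Markov: P[X ≥ 19] ≤ μ/a = (9/2)/19 = 9/38.
Numerically: ≈ 0.2368.
(Since a = 19 > μ = 4.5000, the bound 9/38 is < 1 and informative.)

P[X ≥ 19] ≤ 9/38 ≈ 0.2368.


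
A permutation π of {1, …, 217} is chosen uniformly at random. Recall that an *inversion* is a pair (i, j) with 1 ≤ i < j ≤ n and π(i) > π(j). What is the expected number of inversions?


Write X = Σ X_I over the C(217, 2) = 23436 pairs i < j, with X_I the indicator of one inversion.
There are 23436 indicators.
For each fixed pair i < j, the values π(i) and π(j) are two distinct elements of {1, …, 217} in uniformly random order; by symmetry P[π(i) > π(j)] = 1/2.
By linearity: E[X] = 23436 · (1/2) = C(217, 2) · (1/2) = 23436/2 = 11718 ≈ 11718.0000.

E[X] = 11718 = 11718.0000.


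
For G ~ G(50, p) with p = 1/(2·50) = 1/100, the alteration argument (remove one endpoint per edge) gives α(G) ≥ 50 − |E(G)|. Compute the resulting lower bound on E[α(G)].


E[|E(G)|] = C(50, 2)·p = 1225 · (1/100) = 49/4.
E[α(G)] ≥ n − E[|E(G)|] = 50 − 49/4 = 151/4.
Numerically: ≈ 37.750000.
(This is only a lower bound; the true E[α(G)] may be larger.)

E[α(G)] ≥ 151/4 ≈ 37.750000.


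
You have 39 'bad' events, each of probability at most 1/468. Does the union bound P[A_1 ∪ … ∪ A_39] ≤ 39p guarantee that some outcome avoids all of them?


Union bound: P[∪_{i=1}^{39} A_i] ≤ Σ_i P[A_i] ≤ 39·p = 39·(1/468) = 1/12.
Numerically: 1/12 ≈ 0.08333.
Is 1/12 < 1? YES.
Since P[∪ A_i] ≤ 1/12 < 1, the complement has P[∩ A_i^c] ≥ 1 − 1/12 = 11/12 > 0, so some outcome avoids every A_i.

39·p = 1/12 ≈ 0.08333; existence CERTIFIED by the union bound.


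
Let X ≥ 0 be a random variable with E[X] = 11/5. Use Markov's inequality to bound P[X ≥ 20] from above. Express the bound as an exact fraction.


μ = E[X] = 11/5, a = 20.
Markov: P[X ≥ 20] ≤ μ/a = (11/5)/20 = 11/100.
Numerically: ≈ 0.110000.
(Since a = 20 > μ = 2.200000, the bound 11/100 is < 1 and informative.)

P[X ≥ 20] ≤ 11/100 ≈ 0.110000.


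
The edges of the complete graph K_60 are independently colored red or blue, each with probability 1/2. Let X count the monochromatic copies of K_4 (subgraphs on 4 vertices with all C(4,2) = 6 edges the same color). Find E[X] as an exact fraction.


Let X = Σ_S X_S over the C(60, 4) = 487635 subsets S of size 4, where X_S = 1 if the K_4 on S is monochromatic.
For a fixed S, the K_4 on S has C(4, 2) = 6 edges. P[all 6 edges red] = (1/2)^6, and likewise for blue, so P[monochromatic] = 2·(1/2)^6 = 2^{1 − 6} = 1/32.
By linearity of expectation: E[X] = C(60, 4) · 2^{1 − 6} = 487635 · 1/32 = 487635/32.
Numerically: E[X] ≈ 15238.59375.

E[X] = C(60,4)·2^(1−C(4,2)) = 487635/32 ≈ 15238.59375.


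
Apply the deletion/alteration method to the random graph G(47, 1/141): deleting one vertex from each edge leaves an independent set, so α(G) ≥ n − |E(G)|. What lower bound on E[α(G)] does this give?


E[|E(G)|] = C(47, 2)·p = 1081 · (1/141) = 23/3.
E[α(G)] ≥ n − E[|E(G)|] = 47 − 23/3 = 118/3.
Numerically: ≈ 39.333333.
(This is only a lower bound; the true E[α(G)] may be larger.)

E[α(G)] ≥ 118/3 ≈ 39.333333.


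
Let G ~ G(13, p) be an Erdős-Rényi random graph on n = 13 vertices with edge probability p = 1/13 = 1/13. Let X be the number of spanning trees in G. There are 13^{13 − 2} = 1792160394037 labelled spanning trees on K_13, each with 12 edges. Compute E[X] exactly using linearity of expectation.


K_13 has 13^{13 − 2} = 1792160394037 labelled spanning trees.
For each such spanning tree H, let X_H = 1 if all 12 edges of H are present in G. Then P[X_H = 1] = p^{12} = (1/13)^{12} = 1/23298085122481.
By linearity: E[X] = Σ_H E[X_H] = 1792160394037 · p^{12} = 1792160394037 · 1/23298085122481 = 1/13.
Numerically: E[X] ≈ 0.07692.

E[X] = 1792160394037 · (1/13)^{12} = 1/13 ≈ 0.07692.


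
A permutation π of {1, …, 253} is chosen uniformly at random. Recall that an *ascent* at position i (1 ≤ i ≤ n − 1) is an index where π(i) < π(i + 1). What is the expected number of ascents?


Write X = Σ X_I over i = 1, …, 252, with X_I the indicator of one ascent.
There are 252 indicators.
For each fixed i, the pair (π(i), π(i+1)) is a uniformly random ordered pair of distinct values from {1, …, 253}; by symmetry P[π(i) < π(i+1)] = 1/2.
By linearity: E[X] = 252 · (1/2) = (253 − 1) · (1/2) = 126 ≈ 126.000000.

E[X] = 126 = 126.000000.


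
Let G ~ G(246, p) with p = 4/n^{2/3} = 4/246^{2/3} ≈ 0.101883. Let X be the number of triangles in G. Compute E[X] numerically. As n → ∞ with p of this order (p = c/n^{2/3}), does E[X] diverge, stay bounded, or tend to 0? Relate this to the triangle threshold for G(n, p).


Number of potential triangles: C(246, 3) = 2450980.
Each occurs with probability p³ ≈ (0.101883)³ ≈ 1.05757155e-03.
By linearity: E[X] = C(246, 3)·p³ ≈ 2450980 · 1.05757155e-03 ≈ 2592.086721.
Since α = 2/3 < 1, p = c/n^{2/3} ≫ 1/n is above the triangle threshold p ~ 1/n. Asymptotically E[X] ~ (c³/6)·n^{3(1−α)} = (4³/6)·n^{1} → ∞; triangles are abundant w.h.p.

E[X] ≈ 2592.086721; in regime p = Θ(1/n^{2/3}) E[X] diverges (above the triangle threshold p ~ 1/n).


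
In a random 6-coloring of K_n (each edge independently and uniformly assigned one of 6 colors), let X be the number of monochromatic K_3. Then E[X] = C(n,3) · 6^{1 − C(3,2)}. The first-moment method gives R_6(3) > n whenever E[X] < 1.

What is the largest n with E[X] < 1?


We need C(n, 3) · 6^{1 − 3} < 1, i.e. C(n, 3) < 6^{3 − 1} = 36.
Check values of n near the boundary:
  n = 3: C(3, 3) = 1; 1 < 36? YES
  n = 4: C(4, 3) = 4; 4 < 36? YES
  n = 5: C(5, 3) = 10; 10 < 36? YES
  n = 6: C(6, 3) = 20; 20 < 36? YES
  n = 7: C(7, 3) = 35; 35 < 36? YES
  n = 8: C(8, 3) = 56; 56 < 36? NO
The largest n with C(n, 3) < 36 is n = 7 (where E[X] = 35/36 ≈ 0.972). Hence R_6(3) > 7, i.e. R_6(3) ≥ 8.

Largest n = 7; hence R_6(3) > 7.


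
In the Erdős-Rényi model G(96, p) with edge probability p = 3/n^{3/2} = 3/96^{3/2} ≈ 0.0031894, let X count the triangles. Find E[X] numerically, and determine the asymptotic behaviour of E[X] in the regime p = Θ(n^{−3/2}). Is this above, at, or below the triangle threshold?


Number of potential triangles: C(96, 3) = 142880.
Each occurs with probability p³ ≈ (0.0031894)³ ≈ 3.2444659e-08.
By linearity: E[X] = C(96, 3)·p³ ≈ 142880 · 3.2444659e-08 ≈ 0.00464.
Since α = 3/2 > 1, p = c/n^{3/2} = o(1/n) is below the triangle threshold p ~ 1/n. Asymptotically E[X] ~ (c³/6)·n^{3(1−α)} = (3³/6)·n^{-1.5} → 0, so by Markov's inequality G has no triangles w.h.p.

E[X] ≈ 0.00464; in regime p = Θ(1/n^{3/2}) E[X] tends to 0 (below the triangle threshold p ~ 1/n).


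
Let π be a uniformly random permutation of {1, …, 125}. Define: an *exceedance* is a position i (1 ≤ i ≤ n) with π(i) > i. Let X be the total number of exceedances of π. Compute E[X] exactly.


Write X = Σ_{i=1}^{125} X_i, where X_i = 1_{π(i) > i}.
For each fixed i, π(i) is uniform over {1, …, 125} (marginal of a uniform permutation), so P[π(i) > i] = (n − i)/n. Summing: Σ_{i=1}^{125} (n − i)/n = (0 + 1 + … + 124)/125 = 125(125 − 1)/(2·125) = (125 − 1)/2.
Hence E[X] = Σ_{i=1}^{125} (125 − i)/125 = 62 ≈ 62.000000.

E[X] = 62 = 62.000000.


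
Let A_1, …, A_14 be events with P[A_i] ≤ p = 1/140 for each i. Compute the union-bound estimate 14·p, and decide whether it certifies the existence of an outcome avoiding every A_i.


Union bound: P[∪_{i=1}^{14} A_i] ≤ Σ_i P[A_i] ≤ 14·p = 14·(1/140) = 1/10.
Numerically: 1/10 ≈ 0.10000.
Is 1/10 < 1? YES.
Since P[∪ A_i] ≤ 1/10 < 1, the complement has P[∩ A_i^c] ≥ 1 − 1/10 = 9/10 > 0, so some outcome avoids every A_i.

14·p = 1/10 ≈ 0.10000; existence CERTIFIED by the union bound.


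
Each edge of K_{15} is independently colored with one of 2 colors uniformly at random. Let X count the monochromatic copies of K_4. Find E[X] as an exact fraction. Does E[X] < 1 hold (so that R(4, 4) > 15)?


E[X] = C(15, 4) · 2^{1 − 6} = 1365 · 2^{−5} = 1365/32.
As a reduced fraction: E[X] = 1365/32 ≈ 42.65625.
Is E[X] < 1? NO.
Since E[X] ≥ 1, the first-moment bound is inconclusive at n = 15; it does NOT by itself certify R(4, 4) > 15.

E[X] = 1365/32 ≈ 42.65625; E[X] ≥ 1; first-moment method inconclusive here.


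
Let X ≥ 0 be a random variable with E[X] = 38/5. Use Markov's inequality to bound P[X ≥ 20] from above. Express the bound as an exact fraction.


μ = E[X] = 38/5, a = 20.
Markov: P[X ≥ 20] ≤ μ/a = (38/5)/20 = 19/50.
Numerically: ≈ 0.38000.
(Since a = 20 > μ = 7.60000, the bound 19/50 is < 1 and informative.)

P[X ≥ 20] ≤ 19/50 ≈ 0.38000.


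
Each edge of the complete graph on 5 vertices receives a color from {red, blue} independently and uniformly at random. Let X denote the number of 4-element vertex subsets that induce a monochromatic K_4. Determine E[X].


Let X = Σ_S X_S over the C(5, 4) = 5 subsets S of size 4, where X_S = 1 if the K_4 on S is monochromatic.
For a fixed S, the K_4 on S has C(4, 2) = 6 edges. P[all 6 edges red] = (1/2)^6, and likewise for blue, so P[monochromatic] = 2·(1/2)^6 = 2^{1 − 6} = 1/32.
By linearity of expectation: E[X] = C(5, 4) · 2^{1 − 6} = 5 · 1/32 = 5/32.
Numerically: E[X] ≈ 0.15625.

E[X] = C(5,4)·2^(1−C(4,2)) = 5/32 ≈ 0.15625.


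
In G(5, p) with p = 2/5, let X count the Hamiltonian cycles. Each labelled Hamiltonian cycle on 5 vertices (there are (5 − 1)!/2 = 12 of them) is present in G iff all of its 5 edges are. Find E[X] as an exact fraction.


K_5 has (5 − 1)!/2 = 12 labelled Hamiltonian cycles.
For each such Hamiltonian cycle H, let X_H = 1 if all 5 edges of H are present in G. Then P[X_H = 1] = p^{5} = (2/5)^{5} = 32/3125.
By linearity of expectation: E[X] = Σ_H E[X_H] = 12 · p^{5} = 12 · 32/3125 = 384/3125.
Numerically: E[X] ≈ 0.1229.

E[X] = 12 · (2/5)^{5} = 384/3125 ≈ 0.1229.


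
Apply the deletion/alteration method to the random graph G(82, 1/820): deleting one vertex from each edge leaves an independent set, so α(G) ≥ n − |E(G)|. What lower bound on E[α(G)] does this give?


E[|E(G)|] = C(82, 2)·p = 3321 · (1/820) = 81/20.
E[α(G)] ≥ n − E[|E(G)|] = 82 − 81/20 = 1559/20.
Numerically: ≈ 77.950.
(This is only a lower bound; the true E[α(G)] may be larger.)

E[α(G)] ≥ 1559/20 ≈ 77.950.


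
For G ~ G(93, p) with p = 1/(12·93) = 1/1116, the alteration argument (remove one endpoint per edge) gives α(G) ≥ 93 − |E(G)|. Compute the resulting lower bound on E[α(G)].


E[|E(G)|] = C(93, 2)·p = 4278 · (1/1116) = 23/6.
E[α(G)] ≥ n − E[|E(G)|] = 93 − 23/6 = 535/6.
Numerically: ≈ 89.167.
(This is only a lower bound; the true E[α(G)] may be larger.)

E[α(G)] ≥ 535/6 ≈ 89.167.


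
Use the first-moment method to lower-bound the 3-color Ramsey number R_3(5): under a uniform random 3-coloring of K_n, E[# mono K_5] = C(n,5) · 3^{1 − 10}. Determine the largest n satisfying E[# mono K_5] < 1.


We need C(n, 5) · 3^{1 − 10} < 1, i.e. C(n, 5) < 3^{10 − 1} = 19683.
Check values of n near the boundary:
  n = 19: C(19, 5) = 11628; 11628 < 19683? YES
  n = 20: C(20, 5) = 15504; 15504 < 19683? YES
  n = 21: C(21, 5) = 20349; 20349 < 19683? NO
  n = 22: C(22, 5) = 26334; 26334 < 19683? NO
The largest n with C(n, 5) < 19683 is n = 20 (where E[X] = 5168/6561 ≈ 0.788). Hence R_3(5) > 20, i.e. R_3(5) ≥ 21.

Largest n = 20; hence R_3(5) > 20.


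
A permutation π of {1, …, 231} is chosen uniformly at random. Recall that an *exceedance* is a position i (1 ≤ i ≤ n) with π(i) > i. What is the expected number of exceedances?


Write X = Σ_{i=1}^{231} X_i, where X_i = 1_{π(i) > i}.
For each fixed i, π(i) is uniform over {1, …, 231} (marginal of a uniform permutation), so P[π(i) > i] = (n − i)/n. Summing: Σ_{i=1}^{231} (n − i)/n = (0 + 1 + … + 230)/231 = 231(231 − 1)/(2·231) = (231 − 1)/2.
Hence E[X] = Σ_{i=1}^{231} (231 − i)/231 = 115 ≈ 115.000000.

E[X] = 115 = 115.000000.


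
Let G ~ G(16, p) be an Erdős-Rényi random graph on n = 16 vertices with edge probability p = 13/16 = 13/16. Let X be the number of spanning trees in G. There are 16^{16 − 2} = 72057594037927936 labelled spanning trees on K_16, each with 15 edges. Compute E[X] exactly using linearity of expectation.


K_16 has 16^{16 − 2} = 72057594037927936 labelled spanning trees.
For each such spanning tree H, let X_H = 1 if all 15 edges of H are present in G. Then P[X_H = 1] = p^{15} = (13/16)^{15} = 51185893014090757/1152921504606846976.
By linearity of expectation: E[X] = Σ_H E[X_H] = 72057594037927936 · p^{15} = 72057594037927936 · 51185893014090757/1152921504606846976 = 51185893014090757/16.
Numerically: E[X] ≈ 3.1991e+15.

E[X] = 72057594037927936 · (13/16)^{15} = 51185893014090757/16 ≈ 3.1991e+15.


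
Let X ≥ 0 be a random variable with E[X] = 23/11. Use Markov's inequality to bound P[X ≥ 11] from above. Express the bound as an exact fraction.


μ = E[X] = 23/11, a = 11.
Markov: P[X ≥ 11] ≤ μ/a = (23/11)/11 = 23/121.
Numerically: ≈ 0.1901.
(Since a = 11 > μ = 2.0909, the bound 23/121 is < 1 and informative.)

P[X ≥ 11] ≤ 23/121 ≈ 0.1901.


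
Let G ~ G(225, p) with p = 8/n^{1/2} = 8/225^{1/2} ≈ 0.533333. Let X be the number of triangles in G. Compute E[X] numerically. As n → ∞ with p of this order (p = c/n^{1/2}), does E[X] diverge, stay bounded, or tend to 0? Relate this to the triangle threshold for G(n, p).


Number of potential triangles: C(225, 3) = 1873200.
Each occurs with probability p³ ≈ (0.533333)³ ≈ 1.51703704e-01.
By linearity: E[X] = C(225, 3)·p³ ≈ 1873200 · 1.51703704e-01 ≈ 284171.377778.
Since α = 1/2 < 1, p = c/n^{1/2} ≫ 1/n is above the triangle threshold p ~ 1/n. Asymptotically E[X] ~ (c³/6)·n^{3(1−α)} = (8³/6)·n^{1.5} → ∞; triangles are abundant w.h.p.

E[X] ≈ 284171.377778; in regime p = Θ(1/n^{1/2}) E[X] diverges (above the triangle threshold p ~ 1/n).


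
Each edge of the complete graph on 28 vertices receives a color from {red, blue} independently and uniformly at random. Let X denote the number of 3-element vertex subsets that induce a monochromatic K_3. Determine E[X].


Let X = Σ_S X_S over the C(28, 3) = 3276 subsets S of size 3, where X_S = 1 if the K_3 on S is monochromatic.
For a fixed S, the K_3 on S has C(3, 2) = 3 edges. P[all 3 edges red] = (1/2)^3, and likewise for blue, so P[monochromatic] = 2·(1/2)^3 = 2^{1 − 3} = 1/4.
By linearity: E[X] = C(28, 3) · 2^{1 − 3} = 3276 · 1/4 = 819.
Numerically: E[X] ≈ 819.000.

E[X] = C(28,3)·2^(1−C(3,2)) = 819 ≈ 819.000.


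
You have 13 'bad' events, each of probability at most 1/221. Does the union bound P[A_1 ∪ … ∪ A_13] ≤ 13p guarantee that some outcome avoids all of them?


Union bound: P[∪_{i=1}^{13} A_i] ≤ Σ_i P[A_i] ≤ 13·p = 13·(1/221) = 1/17.
Numerically: 1/17 ≈ 0.058824.
Is 1/17 < 1? YES.
Since P[∪ A_i] ≤ 1/17 < 1, the complement has P[∩ A_i^c] ≥ 1 − 1/17 = 16/17 > 0, so some outcome avoids every A_i.

13·p = 1/17 ≈ 0.058824; existence CERTIFIED by the union bound.


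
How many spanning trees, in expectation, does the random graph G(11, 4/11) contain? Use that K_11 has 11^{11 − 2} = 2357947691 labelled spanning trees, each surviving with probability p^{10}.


K_11 has 11^{11 − 2} = 2357947691 labelled spanning trees.
For each such spanning tree H, let X_H = 1 if all 10 edges of H are present in G. Then P[X_H = 1] = p^{10} = (4/11)^{10} = 1048576/25937424601.
Summing the indicators: E[X] = Σ_H E[X_H] = 2357947691 · p^{10} = 2357947691 · 1048576/25937424601 = 1048576/11.
Numerically: E[X] ≈ 9.53e+04.

E[X] = 2357947691 · (4/11)^{10} = 1048576/11 ≈ 9.53e+04.


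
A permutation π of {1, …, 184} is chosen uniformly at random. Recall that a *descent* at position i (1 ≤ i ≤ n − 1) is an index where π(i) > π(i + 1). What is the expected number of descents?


Write X = Σ X_I over i = 1, …, 183, with X_I the indicator of one descent.
There are 183 indicators.
For each fixed i, the pair (π(i), π(i+1)) is a uniformly random ordered pair of distinct values from {1, …, 184}; by symmetry P[π(i) > π(i+1)] = 1/2.
By linearity: E[X] = 183 · (1/2) = (184 − 1) · (1/2) = 183/2 ≈ 91.5000.

E[X] = 183/2 = 91.5000.


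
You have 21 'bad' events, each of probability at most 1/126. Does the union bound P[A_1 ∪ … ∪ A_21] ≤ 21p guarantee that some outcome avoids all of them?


Union bound: P[∪_{i=1}^{21} A_i] ≤ Σ_i P[A_i] ≤ 21·p = 21·(1/126) = 1/6.
Numerically: 1/6 ≈ 0.166667.
Is 1/6 < 1? YES.
Since P[∪ A_i] ≤ 1/6 < 1, the complement has P[∩ A_i^c] ≥ 1 − 1/6 = 5/6 > 0, so some outcome avoids every A_i.

21·p = 1/6 ≈ 0.166667; existence CERTIFIED by the union bound.


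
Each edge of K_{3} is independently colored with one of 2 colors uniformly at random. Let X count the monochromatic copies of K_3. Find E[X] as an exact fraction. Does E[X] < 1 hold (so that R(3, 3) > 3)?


E[X] = C(3, 3) · 2^{1 − 3} = 1 · 2^{−2} = 1/4.
As a reduced fraction: E[X] = 1/4 ≈ 0.250.
Is E[X] < 1? YES.
Since E[X] < 1, there exists a 2-coloring of K_{3} with no monochromatic K_3; hence R(3, 3) > 3.

E[X] = 1/4 ≈ 0.250; E[X] < 1, so R(3, 3) > 3.


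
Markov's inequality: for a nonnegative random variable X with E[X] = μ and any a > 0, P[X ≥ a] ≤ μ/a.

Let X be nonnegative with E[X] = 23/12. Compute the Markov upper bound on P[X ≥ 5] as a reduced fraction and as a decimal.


μ = E[X] = 23/12, a = 5.
Markov: P[X ≥ 5] ≤ μ/a = (23/12)/5 = 23/60.
Numerically: ≈ 0.383.
(Since a = 5 > μ = 1.917, the bound 23/60 is < 1 and informative.)

P[X ≥ 5] ≤ 23/60 ≈ 0.383.


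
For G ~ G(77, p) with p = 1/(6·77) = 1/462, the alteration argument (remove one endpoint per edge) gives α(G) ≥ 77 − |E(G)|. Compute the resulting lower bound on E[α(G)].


E[|E(G)|] = C(77, 2)·p = 2926 · (1/462) = 19/3.
E[α(G)] ≥ n − E[|E(G)|] = 77 − 19/3 = 212/3.
Numerically: ≈ 70.6667.
(This is only a lower bound; the true E[α(G)] may be larger.)

E[α(G)] ≥ 212/3 ≈ 70.6667.


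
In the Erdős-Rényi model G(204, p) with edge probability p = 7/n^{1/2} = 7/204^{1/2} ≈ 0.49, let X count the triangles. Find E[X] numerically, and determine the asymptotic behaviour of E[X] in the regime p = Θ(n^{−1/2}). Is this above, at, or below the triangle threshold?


Number of potential triangles: C(204, 3) = 1394204.
Each occurs with probability p³ ≈ (0.49)³ ≈ 1.17720e-01.
By linearity: E[X] = C(204, 3)·p³ ≈ 1394204 · 1.17720e-01 ≈ 164125.172.
Since α = 1/2 < 1, p = c/n^{1/2} ≫ 1/n is above the triangle threshold p ~ 1/n. Asymptotically E[X] ~ (c³/6)·n^{3(1−α)} = (7³/6)·n^{1.5} → ∞; triangles are abundant w.h.p.

E[X] ≈ 164125.172; in regime p = Θ(1/n^{1/2}) E[X] diverges (above the triangle threshold p ~ 1/n).


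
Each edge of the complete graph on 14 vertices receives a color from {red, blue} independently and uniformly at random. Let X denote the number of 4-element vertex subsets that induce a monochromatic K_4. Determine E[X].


Let X = Σ_S X_S over the C(14, 4) = 1001 subsets S of size 4, where X_S = 1 if the K_4 on S is monochromatic.
For a fixed S, the K_4 on S has C(4, 2) = 6 edges. P[all 6 edges red] = (1/2)^6, and likewise for blue, so P[monochromatic] = 2·(1/2)^6 = 2^{1 − 6} = 1/32.
By linearity of expectation: E[X] = C(14, 4) · 2^{1 − 6} = 1001 · 1/32 = 1001/32.
Numerically: E[X] ≈ 31.281250.

E[X] = C(14,4)·2^(1−C(4,2)) = 1001/32 ≈ 31.281250.


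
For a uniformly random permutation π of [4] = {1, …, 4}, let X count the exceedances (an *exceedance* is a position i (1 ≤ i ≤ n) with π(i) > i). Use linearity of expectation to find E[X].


Write X = Σ_{i=1}^{4} X_i, where X_i = 1_{π(i) > i}.
For each fixed i, π(i) is uniform over {1, …, 4} (marginal of a uniform permutation), so P[π(i) > i] = (n − i)/n. Summing: Σ_{i=1}^{4} (n − i)/n = (0 + 1 + … + 3)/4 = 4(4 − 1)/(2·4) = (4 − 1)/2.
Hence E[X] = Σ_{i=1}^{4} (4 − i)/4 = 3/2 ≈ 1.5000.

E[X] = 3/2 = 1.5000.


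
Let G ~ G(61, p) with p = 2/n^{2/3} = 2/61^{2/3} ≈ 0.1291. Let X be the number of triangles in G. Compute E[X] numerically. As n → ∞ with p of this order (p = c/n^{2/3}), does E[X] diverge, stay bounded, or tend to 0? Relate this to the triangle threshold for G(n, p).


Number of potential triangles: C(61, 3) = 35990.
Each occurs with probability p³ ≈ (0.1291)³ ≈ 2.149960e-03.
By linearity: E[X] = C(61, 3)·p³ ≈ 35990 · 2.149960e-03 ≈ 77.3770.
Since α = 2/3 < 1, p = c/n^{2/3} ≫ 1/n is above the triangle threshold p ~ 1/n. Asymptotically E[X] ~ (c³/6)·n^{3(1−α)} = (2³/6)·n^{1} → ∞; triangles are abundant w.h.p.

E[X] ≈ 77.3770; in regime p = Θ(1/n^{2/3}) E[X] diverges (above the triangle threshold p ~ 1/n).


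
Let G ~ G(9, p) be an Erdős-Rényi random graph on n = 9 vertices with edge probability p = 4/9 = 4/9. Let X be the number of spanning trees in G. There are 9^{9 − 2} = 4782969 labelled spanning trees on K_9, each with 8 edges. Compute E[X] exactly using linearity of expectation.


K_9 has 9^{9 − 2} = 4782969 labelled spanning trees.
For each such spanning tree H, let X_H = 1 if all 8 edges of H are present in G. Then P[X_H = 1] = p^{8} = (4/9)^{8} = 65536/43046721.
By linearity: E[X] = Σ_H E[X_H] = 4782969 · p^{8} = 4782969 · 65536/43046721 = 65536/9.
Numerically: E[X] ≈ 7.28e+03.

E[X] = 4782969 · (4/9)^{8} = 65536/9 ≈ 7.28e+03.


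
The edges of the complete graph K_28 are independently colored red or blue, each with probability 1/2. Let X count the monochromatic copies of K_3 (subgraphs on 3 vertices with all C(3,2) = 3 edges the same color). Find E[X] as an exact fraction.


Let X = Σ_S X_S over the C(28, 3) = 3276 subsets S of size 3, where X_S = 1 if the K_3 on S is monochromatic.
For a fixed S, the K_3 on S has C(3, 2) = 3 edges. P[all 3 edges red] = (1/2)^3, and likewise for blue, so P[monochromatic] = 2·(1/2)^3 = 2^{1 − 3} = 1/4.
Summing: E[X] = C(28, 3) · 2^{1 − 3} = 3276 · 1/4 = 819.
Numerically: E[X] ≈ 819.0000.

E[X] = C(28,3)·2^(1−C(3,2)) = 819 ≈ 819.0000.


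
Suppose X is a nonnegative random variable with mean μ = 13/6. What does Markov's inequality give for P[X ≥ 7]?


μ = E[X] = 13/6, a = 7.
Markov: P[X ≥ 7] ≤ μ/a = (13/6)/7 = 13/42.
Numerically: ≈ 0.3095.
(Since a = 7 > μ = 2.1667, the bound 13/42 is < 1 and informative.)

P[X ≥ 7] ≤ 13/42 ≈ 0.3095.


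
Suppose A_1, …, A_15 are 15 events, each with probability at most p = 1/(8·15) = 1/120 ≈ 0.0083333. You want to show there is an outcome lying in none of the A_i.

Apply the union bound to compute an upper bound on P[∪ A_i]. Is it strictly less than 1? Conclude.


Union bound: P[∪_{i=1}^{15} A_i] ≤ Σ_i P[A_i] ≤ 15·p = 15·(1/120) = 1/8.
Numerically: 1/8 ≈ 0.1250000.
Is 1/8 < 1? YES.
Since P[∪ A_i] ≤ 1/8 < 1, the complement has P[∩ A_i^c] ≥ 1 − 1/8 = 7/8 > 0, so some outcome avoids every A_i.

15·p = 1/8 ≈ 0.1250000; existence CERTIFIED by the union bound.


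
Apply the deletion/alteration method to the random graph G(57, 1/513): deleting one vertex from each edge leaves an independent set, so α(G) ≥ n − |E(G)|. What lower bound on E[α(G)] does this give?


E[|E(G)|] = C(57, 2)·p = 1596 · (1/513) = 28/9.
E[α(G)] ≥ n − E[|E(G)|] = 57 − 28/9 = 485/9.
Numerically: ≈ 53.888889.
(This is only a lower bound; the true E[α(G)] may be larger.)

E[α(G)] ≥ 485/9 ≈ 53.888889.


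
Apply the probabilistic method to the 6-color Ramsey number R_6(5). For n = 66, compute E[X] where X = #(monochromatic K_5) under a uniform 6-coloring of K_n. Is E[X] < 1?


E[X] = C(66, 5) · 6^{1 − 10} = 8936928 · 6^{−9} = 8936928/10077696.
As a reduced fraction: E[X] = 31031/34992 ≈ 0.887.
Is E[X] < 1? YES.
Since E[X] < 1, there exists a 6-coloring of K_{66} with no monochromatic K_5; hence R_6(5) > 66.

E[X] = 31031/34992 ≈ 0.887; E[X] < 1, so R_6(5) > 66.


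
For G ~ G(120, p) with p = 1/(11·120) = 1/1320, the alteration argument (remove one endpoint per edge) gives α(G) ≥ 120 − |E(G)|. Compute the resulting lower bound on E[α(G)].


E[|E(G)|] = C(120, 2)·p = 7140 · (1/1320) = 119/22.
E[α(G)] ≥ n − E[|E(G)|] = 120 − 119/22 = 2521/22.
Numerically: ≈ 114.5909.
(This is only a lower bound; the true E[α(G)] may be larger.)

E[α(G)] ≥ 2521/22 ≈ 114.5909.


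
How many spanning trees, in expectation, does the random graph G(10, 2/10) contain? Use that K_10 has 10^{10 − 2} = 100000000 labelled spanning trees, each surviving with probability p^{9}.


K_10 has 10^{10 − 2} = 100000000 labelled spanning trees.
For each such spanning tree H, let X_H = 1 if all 9 edges of H are present in G. Then P[X_H = 1] = p^{9} = (1/5)^{9} = 1/1953125.
By linearity of expectation: E[X] = Σ_H E[X_H] = 100000000 · p^{9} = 100000000 · 1/1953125 = 256/5.
Numerically: E[X] ≈ 51.2.

E[X] = 100000000 · (1/5)^{9} = 256/5 ≈ 51.2.


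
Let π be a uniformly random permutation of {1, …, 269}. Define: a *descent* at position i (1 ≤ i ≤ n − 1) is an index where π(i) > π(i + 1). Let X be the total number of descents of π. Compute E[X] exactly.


Write X = Σ X_I over i = 1, …, 268, with X_I the indicator of one descent.
There are 268 indicators.
For each fixed i, the pair (π(i), π(i+1)) is a uniformly random ordered pair of distinct values from {1, …, 269}; by symmetry P[π(i) > π(i+1)] = 1/2.
By linearity: E[X] = 268 · (1/2) = (269 − 1) · (1/2) = 134 ≈ 134.0000.

E[X] = 134 = 134.0000.


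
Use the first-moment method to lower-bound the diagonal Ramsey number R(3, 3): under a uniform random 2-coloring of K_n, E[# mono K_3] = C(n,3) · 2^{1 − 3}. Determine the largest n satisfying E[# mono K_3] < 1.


We need C(n, 3) · 2^{1 − 3} < 1, i.e. C(n, 3) < 2^{3 − 1} = 4.
Check values of n near the boundary:
  n = 3: C(3, 3) = 1; 1 < 4? YES
  n = 4: C(4, 3) = 4; 4 < 4? NO
  n = 5: C(5, 3) = 10; 10 < 4? NO
  n = 6: C(6, 3) = 20; 20 < 4? NO
The largest n with C(n, 3) < 4 is n = 3 (where E[X] = 1/4 ≈ 0.250). Hence R(3, 3) > 3, i.e. R(3, 3) ≥ 4.

Largest n = 3; hence R(3, 3) > 3.


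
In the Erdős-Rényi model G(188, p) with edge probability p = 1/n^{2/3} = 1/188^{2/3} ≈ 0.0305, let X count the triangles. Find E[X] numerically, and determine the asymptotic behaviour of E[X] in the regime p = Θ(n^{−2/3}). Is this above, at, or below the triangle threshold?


Number of potential triangles: C(188, 3) = 1089836.
Each occurs with probability p³ ≈ (0.0305)³ ≈ 2.82933e-05.
By linearity: E[X] = C(188, 3)·p³ ≈ 1089836 · 2.82933e-05 ≈ 30.835.
Since α = 2/3 < 1, p = c/n^{2/3} ≫ 1/n is above the triangle threshold p ~ 1/n. Asymptotically E[X] ~ (c³/6)·n^{3(1−α)} = (1³/6)·n^{1} → ∞; triangles are abundant w.h.p.

E[X] ≈ 30.835; in regime p = Θ(1/n^{2/3}) E[X] diverges (above the triangle threshold p ~ 1/n).


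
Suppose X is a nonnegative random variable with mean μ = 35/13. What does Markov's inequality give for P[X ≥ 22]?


μ = E[X] = 35/13, a = 22.
Markov: P[X ≥ 22] ≤ μ/a = (35/13)/22 = 35/286.
Numerically: ≈ 0.12238.
(Since a = 22 > μ = 2.69231, the bound 35/286 is < 1 and informative.)

P[X ≥ 22] ≤ 35/286 ≈ 0.12238.


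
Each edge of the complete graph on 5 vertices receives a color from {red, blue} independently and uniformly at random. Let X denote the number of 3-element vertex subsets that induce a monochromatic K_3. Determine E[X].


Let X = Σ_S X_S over the C(5, 3) = 10 subsets S of size 3, where X_S = 1 if the K_3 on S is monochromatic.
For a fixed S, the K_3 on S has C(3, 2) = 3 edges. P[all 3 edges red] = (1/2)^3, and likewise for blue, so P[monochromatic] = 2·(1/2)^3 = 2^{1 − 3} = 1/4.
By linearity: E[X] = C(5, 3) · 2^{1 − 3} = 10 · 1/4 = 5/2.
Numerically: E[X] ≈ 2.500.

E[X] = C(5,3)·2^(1−C(3,2)) = 5/2 ≈ 2.500.


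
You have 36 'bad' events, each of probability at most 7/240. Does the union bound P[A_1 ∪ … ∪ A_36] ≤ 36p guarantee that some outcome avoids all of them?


Union bound: P[∪_{i=1}^{36} A_i] ≤ Σ_i P[A_i] ≤ 36·p = 36·(7/240) = 21/20.
Numerically: 21/20 ≈ 1.0500.
Is 21/20 < 1? NO.
Since the bound 21/20 is ≥ 1, the union bound is uninformative here; it does NOT by itself certify existence.

36·p = 21/20 ≈ 1.0500; existence NOT certified by the union bound.


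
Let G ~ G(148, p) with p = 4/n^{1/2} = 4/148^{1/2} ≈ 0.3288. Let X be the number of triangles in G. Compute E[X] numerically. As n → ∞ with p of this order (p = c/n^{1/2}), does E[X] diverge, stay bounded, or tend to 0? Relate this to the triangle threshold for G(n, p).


Number of potential triangles: C(148, 3) = 529396.
Each occurs with probability p³ ≈ (0.3288)³ ≈ 3.554573e-02.
By linearity: E[X] = C(148, 3)·p³ ≈ 529396 · 3.554573e-02 ≈ 18817.7657.
Since α = 1/2 < 1, p = c/n^{1/2} ≫ 1/n is above the triangle threshold p ~ 1/n. Asymptotically E[X] ~ (c³/6)·n^{3(1−α)} = (4³/6)·n^{1.5} → ∞; triangles are abundant w.h.p.

E[X] ≈ 18817.7657; in regime p = Θ(1/n^{1/2}) E[X] diverges (above the triangle threshold p ~ 1/n).


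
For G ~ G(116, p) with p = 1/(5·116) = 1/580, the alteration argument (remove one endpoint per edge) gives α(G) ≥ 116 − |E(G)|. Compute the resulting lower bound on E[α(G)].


E[|E(G)|] = C(116, 2)·p = 6670 · (1/580) = 23/2.
E[α(G)] ≥ n − E[|E(G)|] = 116 − 23/2 = 209/2.
Numerically: ≈ 104.5000.
(This is only a lower bound; the true E[α(G)] may be larger.)

E[α(G)] ≥ 209/2 ≈ 104.5000.


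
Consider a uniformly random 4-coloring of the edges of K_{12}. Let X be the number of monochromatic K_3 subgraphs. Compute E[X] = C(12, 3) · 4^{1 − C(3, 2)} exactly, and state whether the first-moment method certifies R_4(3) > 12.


E[X] = C(12, 3) · 4^{1 − 3} = 220 · 4^{−2} = 220/16.
As a reduced fraction: E[X] = 55/4 ≈ 13.750000.
Is E[X] < 1? NO.
Since E[X] ≥ 1, the first-moment bound is inconclusive at n = 12; it does NOT by itself certify R_4(3) > 12.

E[X] = 55/4 ≈ 13.750000; E[X] ≥ 1; first-moment method inconclusive here.


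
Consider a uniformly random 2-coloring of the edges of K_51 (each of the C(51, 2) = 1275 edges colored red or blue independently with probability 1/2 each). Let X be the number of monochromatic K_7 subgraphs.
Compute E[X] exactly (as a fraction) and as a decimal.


Let X = Σ_S X_S over the C(51, 7) = 115775100 subsets S of size 7, where X_S = 1 if the K_7 on S is monochromatic.
For a fixed S, the K_7 on S has C(7, 2) = 21 edges. P[all 21 edges red] = (1/2)^21, and likewise for blue, so P[monochromatic] = 2·(1/2)^21 = 2^{1 − 21} = 1/1048576.
By linearity: E[X] = C(51, 7) · 2^{1 − 21} = 115775100 · 1/1048576 = 28943775/262144.
Numerically: E[X] ≈ 110.4117.

E[X] = C(51,7)·2^(1−C(7,2)) = 28943775/262144 ≈ 110.4117.


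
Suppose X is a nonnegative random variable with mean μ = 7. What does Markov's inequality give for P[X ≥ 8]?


μ = E[X] = 7, a = 8.
Markov: P[X ≥ 8] ≤ μ/a = (7)/8 = 7/8.
Numerically: ≈ 0.875.
(Since a = 8 > μ = 7.000, the bound 7/8 is < 1 and informative.)

P[X ≥ 8] ≤ 7/8 ≈ 0.875.


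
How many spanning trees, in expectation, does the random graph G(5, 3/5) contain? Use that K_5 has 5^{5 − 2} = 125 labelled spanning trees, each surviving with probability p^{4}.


K_5 has 5^{5 − 2} = 125 labelled spanning trees.
For each such spanning tree H, let X_H = 1 if all 4 edges of H are present in G. Then P[X_H = 1] = p^{4} = (3/5)^{4} = 81/625.
By linearity of expectation: E[X] = Σ_H E[X_H] = 125 · p^{4} = 125 · 81/625 = 81/5.
Numerically: E[X] ≈ 16.2.

E[X] = 125 · (3/5)^{4} = 81/5 ≈ 16.2.


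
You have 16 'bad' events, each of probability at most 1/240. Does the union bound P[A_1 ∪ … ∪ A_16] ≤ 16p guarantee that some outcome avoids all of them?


Union bound: P[∪_{i=1}^{16} A_i] ≤ Σ_i P[A_i] ≤ 16·p = 16·(1/240) = 1/15.
Numerically: 1/15 ≈ 0.06667.
Is 1/15 < 1? YES.
Since P[∪ A_i] ≤ 1/15 < 1, the complement has P[∩ A_i^c] ≥ 1 − 1/15 = 14/15 > 0, so some outcome avoids every A_i.

16·p = 1/15 ≈ 0.06667; existence CERTIFIED by the union bound.


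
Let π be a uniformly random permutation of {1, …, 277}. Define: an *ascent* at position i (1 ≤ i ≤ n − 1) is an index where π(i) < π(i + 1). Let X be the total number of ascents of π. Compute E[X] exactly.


Write X = Σ X_I over i = 1, …, 276, with X_I the indicator of one ascent.
There are 276 indicators.
For each fixed i, the pair (π(i), π(i+1)) is a uniformly random ordered pair of distinct values from {1, …, 277}; by symmetry P[π(i) < π(i+1)] = 1/2.
By linearity: E[X] = 276 · (1/2) = (277 − 1) · (1/2) = 138 ≈ 138.00000.

E[X] = 138 = 138.00000.


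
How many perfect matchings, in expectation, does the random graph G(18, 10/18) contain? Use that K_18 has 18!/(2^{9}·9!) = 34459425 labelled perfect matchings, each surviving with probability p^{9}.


K_18 has 18!/(2^{9}·9!) = 34459425 labelled perfect matchings.
For each such perfect matching H, let X_H = 1 if all 9 edges of H are present in G. Then P[X_H = 1] = p^{9} = (5/9)^{9} = 1953125/387420489.
By linearity of expectation: E[X] = Σ_H E[X_H] = 34459425 · p^{9} = 34459425 · 1953125/387420489 = 830908203125/4782969.
Numerically: E[X] ≈ 173722.

E[X] = 34459425 · (5/9)^{9} = 830908203125/4782969 ≈ 173722.


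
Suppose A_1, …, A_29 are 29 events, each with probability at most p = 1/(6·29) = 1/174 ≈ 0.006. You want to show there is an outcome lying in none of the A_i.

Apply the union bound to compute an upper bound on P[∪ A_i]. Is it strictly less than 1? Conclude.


Union bound: P[∪_{i=1}^{29} A_i] ≤ Σ_i P[A_i] ≤ 29·p = 29·(1/174) = 1/6.
Numerically: 1/6 ≈ 0.167.
Is 1/6 < 1? YES.
Since P[∪ A_i] ≤ 1/6 < 1, the complement has P[∩ A_i^c] ≥ 1 − 1/6 = 5/6 > 0, so some outcome avoids every A_i.

29·p = 1/6 ≈ 0.167; existence CERTIFIED by the union bound.


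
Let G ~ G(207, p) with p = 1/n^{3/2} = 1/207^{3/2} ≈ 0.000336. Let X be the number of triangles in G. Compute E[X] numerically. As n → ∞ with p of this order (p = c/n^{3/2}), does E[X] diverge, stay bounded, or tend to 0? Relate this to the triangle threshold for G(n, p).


Number of potential triangles: C(207, 3) = 1456935.
Each occurs with probability p³ ≈ (0.000336)³ ≈ 3.78559e-11.
By linearity: E[X] = C(207, 3)·p³ ≈ 1456935 · 3.78559e-11 ≈ 0.000.
Since α = 3/2 > 1, p = c/n^{3/2} = o(1/n) is below the triangle threshold p ~ 1/n. Asymptotically E[X] ~ (c³/6)·n^{3(1−α)} = (1³/6)·n^{-1.5} → 0, so by Markov's inequality G has no triangles w.h.p.

E[X] ≈ 0.000; in regime p = Θ(1/n^{3/2}) E[X] tends to 0 (below the triangle threshold p ~ 1/n).


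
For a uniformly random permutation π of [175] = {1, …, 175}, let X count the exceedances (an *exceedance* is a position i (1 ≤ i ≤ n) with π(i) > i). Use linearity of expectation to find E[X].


Write X = Σ_{i=1}^{175} X_i, where X_i = 1_{π(i) > i}.
For each fixed i, π(i) is uniform over {1, …, 175} (marginal of a uniform permutation), so P[π(i) > i] = (n − i)/n. Summing: Σ_{i=1}^{175} (n − i)/n = (0 + 1 + … + 174)/175 = 175(175 − 1)/(2·175) = (175 − 1)/2.
Hence E[X] = Σ_{i=1}^{175} (175 − i)/175 = 87 ≈ 87.000000.

E[X] = 87 = 87.000000.


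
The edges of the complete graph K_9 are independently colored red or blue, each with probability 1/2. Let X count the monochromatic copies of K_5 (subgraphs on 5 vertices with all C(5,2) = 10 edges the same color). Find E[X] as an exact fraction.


Let X = Σ_S X_S over the C(9, 5) = 126 subsets S of size 5, where X_S = 1 if the K_5 on S is monochromatic.
For a fixed S, the K_5 on S has C(5, 2) = 10 edges. P[all 10 edges red] = (1/2)^10, and likewise for blue, so P[monochromatic] = 2·(1/2)^10 = 2^{1 − 10} = 1/512.
By linearity of expectation: E[X] = C(9, 5) · 2^{1 − 10} = 126 · 1/512 = 63/256.
Numerically: E[X] ≈ 0.2461.

E[X] = C(9,5)·2^(1−C(5,2)) = 63/256 ≈ 0.2461.


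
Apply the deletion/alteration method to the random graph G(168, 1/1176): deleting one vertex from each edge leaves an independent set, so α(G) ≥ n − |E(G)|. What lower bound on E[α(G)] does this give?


E[|E(G)|] = C(168, 2)·p = 14028 · (1/1176) = 167/14.
E[α(G)] ≥ n − E[|E(G)|] = 168 − 167/14 = 2185/14.
Numerically: ≈ 156.071.
(This is only a lower bound; the true E[α(G)] may be larger.)

E[α(G)] ≥ 2185/14 ≈ 156.071.


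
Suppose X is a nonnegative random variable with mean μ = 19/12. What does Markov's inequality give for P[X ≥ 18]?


μ = E[X] = 19/12, a = 18.
Markov: P[X ≥ 18] ≤ μ/a = (19/12)/18 = 19/216.
Numerically: ≈ 0.08796.
(Since a = 18 > μ = 1.58333, the bound 19/216 is < 1 and informative.)

P[X ≥ 18] ≤ 19/216 ≈ 0.08796.


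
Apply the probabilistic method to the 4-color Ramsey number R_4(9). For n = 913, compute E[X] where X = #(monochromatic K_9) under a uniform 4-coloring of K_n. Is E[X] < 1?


E[X] = C(913, 9) · 4^{1 − 36} = 1167605542753639808390 · 4^{−35} = 1167605542753639808390/1180591620717411303424.
As a reduced fraction: E[X] = 583802771376819904195/590295810358705651712 ≈ 0.9890004.
Is E[X] < 1? YES.
Since E[X] < 1, there exists a 4-coloring of K_{913} with no monochromatic K_9; hence R_4(9) > 913.

E[X] = 583802771376819904195/590295810358705651712 ≈ 0.9890004; E[X] < 1, so R_4(9) > 913.


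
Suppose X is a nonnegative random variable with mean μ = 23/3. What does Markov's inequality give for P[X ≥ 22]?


μ = E[X] = 23/3, a = 22.
Markov: P[X ≥ 22] ≤ μ/a = (23/3)/22 = 23/66.
Numerically: ≈ 0.348.
(Since a = 22 > μ = 7.667, the bound 23/66 is < 1 and informative.)

P[X ≥ 22] ≤ 23/66 ≈ 0.348.


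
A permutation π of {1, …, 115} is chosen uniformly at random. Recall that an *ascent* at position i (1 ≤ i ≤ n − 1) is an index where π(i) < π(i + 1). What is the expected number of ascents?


Write X = Σ X_I over i = 1, …, 114, with X_I the indicator of one ascent.
There are 114 indicators.
For each fixed i, the pair (π(i), π(i+1)) is a uniformly random ordered pair of distinct values from {1, …, 115}; by symmetry P[π(i) < π(i+1)] = 1/2.
By linearity: E[X] = 114 · (1/2) = (115 − 1) · (1/2) = 57 ≈ 57.00000.

E[X] = 57 = 57.00000.


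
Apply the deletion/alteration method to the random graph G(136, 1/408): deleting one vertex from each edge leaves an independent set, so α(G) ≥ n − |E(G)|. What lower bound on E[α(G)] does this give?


E[|E(G)|] = C(136, 2)·p = 9180 · (1/408) = 45/2.
E[α(G)] ≥ n − E[|E(G)|] = 136 − 45/2 = 227/2.
Numerically: ≈ 113.500.
(This is only a lower bound; the true E[α(G)] may be larger.)

E[α(G)] ≥ 227/2 ≈ 113.500.


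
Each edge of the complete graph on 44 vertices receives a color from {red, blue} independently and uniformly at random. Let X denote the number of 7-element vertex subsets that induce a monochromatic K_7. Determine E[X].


Let X = Σ_S X_S over the C(44, 7) = 38320568 subsets S of size 7, where X_S = 1 if the K_7 on S is monochromatic.
For a fixed S, the K_7 on S has C(7, 2) = 21 edges. P[all 21 edges red] = (1/2)^21, and likewise for blue, so P[monochromatic] = 2·(1/2)^21 = 2^{1 − 21} = 1/1048576.
By linearity of expectation: E[X] = C(44, 7) · 2^{1 − 21} = 38320568 · 1/1048576 = 4790071/131072.
Numerically: E[X] ≈ 36.5453.

E[X] = C(44,7)·2^(1−C(7,2)) = 4790071/131072 ≈ 36.5453.
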